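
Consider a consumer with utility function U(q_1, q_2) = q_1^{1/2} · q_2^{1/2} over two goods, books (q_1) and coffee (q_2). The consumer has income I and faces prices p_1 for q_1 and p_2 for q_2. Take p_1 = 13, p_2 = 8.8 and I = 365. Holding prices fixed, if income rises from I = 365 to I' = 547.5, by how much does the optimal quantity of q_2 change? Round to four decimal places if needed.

MU_q_1/MU_q_2 = (0.5·q_2)/(0.5·q_1); tangency sets this equal to p_1/p_2.
So 0.5·p_2·q_2 = 0.5·p_1·q_1; combined with the budget, a share 0.5 of income goes to q_1.
Demand: q_1*(p_1,p_2,I) = 0.5·I/p_1 and q_2* = 0.5·I/p_2.
At p_1=13, p_2=8.8, I=365: q_2* = 0.5·365/8.8 = 20.7386.
At I' = 547.5: q_2* = 31.108. Change: 31.108 − 20.7386 = 10.3693.

Δq_2* = 10.3693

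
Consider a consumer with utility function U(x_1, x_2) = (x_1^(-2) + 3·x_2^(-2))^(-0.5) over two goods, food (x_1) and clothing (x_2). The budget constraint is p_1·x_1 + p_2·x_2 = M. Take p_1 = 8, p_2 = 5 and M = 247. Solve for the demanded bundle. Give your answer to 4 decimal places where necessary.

x_1* = 15.0295, x_2* = 25.3528

MU_x_1 ∝ x_1^(-3), MU_x_2 ∝ 3·x_2^(-3), so MRS = (1/3)·(x_2/x_1)^(3) = p_1/p_2.
Hence x_2/x_1 = (3·p_1/p_2)^(1/(3)), i.e. raised to the 1/3 power.
Substitute x_2 = (x_2/x_1)·x_1 into the budget: x_1* = M/(p_1 + p_2·(x_2/x_1)).
Numerically x_2/x_1 = 1.686865, so x_1* = 247/(8 + 5·1.686865) = 15.0295 and x_2* = 1.686865·15.0295 = 25.3528.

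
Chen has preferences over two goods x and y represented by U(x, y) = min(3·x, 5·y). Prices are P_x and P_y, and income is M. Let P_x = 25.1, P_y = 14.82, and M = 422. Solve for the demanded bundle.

x* = 12.4147, y* = 7.4488

With perfect complements, no substitution: consume in ratio x:y = 5:3.
Budget: P_x·x + P_y·(3/5)·x = M, so (5·P_x + 3·P_y)·x = 5·M.
Demand: x*(P_x,P_y,M) = 5·M/(5·P_x + 3·P_y), y* = 3·M/(5·P_x + 3·P_y).
Here 5·25.1 + 3·14.82 = 169.96, giving x* = 12.4147 and y* = 7.4488.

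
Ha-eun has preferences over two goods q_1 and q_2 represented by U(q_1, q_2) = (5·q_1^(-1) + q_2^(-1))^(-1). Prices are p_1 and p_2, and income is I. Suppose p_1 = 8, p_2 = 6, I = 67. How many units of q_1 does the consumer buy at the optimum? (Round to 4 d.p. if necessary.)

q_1* = 6.0369

MU_q_1 ∝ 5·q_1^(-2), MU_q_2 ∝ q_2^(-2), so MRS = 5·(q_2/q_1)^(2) = p_1/p_2.
Hence q_2/q_1 = ((1/5)·p_1/p_2)^(1/(2)), i.e. raised to the 0.5 power.
Substitute q_2 = (q_2/q_1)·q_1 into the budget: q_1* = I/(p_1 + p_2·(q_2/q_1)).
Numerically q_2/q_1 = 0.516398, so q_1* = 67/(8 + 6·0.516398) = 6.0369.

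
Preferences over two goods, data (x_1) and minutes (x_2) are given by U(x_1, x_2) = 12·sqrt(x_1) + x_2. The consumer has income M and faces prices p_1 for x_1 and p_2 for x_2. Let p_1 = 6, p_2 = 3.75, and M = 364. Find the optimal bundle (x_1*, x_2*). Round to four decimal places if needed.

Utility is quasi-linear in x_2; the FOC for x_1 is 6/√x_1 = p_1/p_2.
Solve: √x_1 = 6·p_2/p_1, so x_1*(p_1,p_2) = (6·p_2/p_1)², and x_2* = (M − p_1·x_1*)/p_2.
Plugging in: x_1* = (6·3.75/6)² = 14.0625, x_2* = 74.5667.

x_1* = 14.0625, x_2* = 74.5667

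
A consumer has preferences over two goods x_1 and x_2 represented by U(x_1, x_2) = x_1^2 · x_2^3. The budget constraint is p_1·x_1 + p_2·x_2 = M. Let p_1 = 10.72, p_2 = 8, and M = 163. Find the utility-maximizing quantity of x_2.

At p_1=10.72, p_2=8, M=163: x_2* = 0.6·163/8 = 12.225.

x_2* = 12.225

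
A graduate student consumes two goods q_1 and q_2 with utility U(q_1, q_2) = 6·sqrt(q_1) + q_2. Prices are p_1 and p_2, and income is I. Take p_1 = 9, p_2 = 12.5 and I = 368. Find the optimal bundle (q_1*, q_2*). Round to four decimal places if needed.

Set MRS = p_1/p_2: 3·q_1^(−1/2) = p_1/p_2.
Solve: √q_1 = 3·p_2/p_1, so q_1*(p_1,p_2) = (3·p_2/p_1)², and q_2* = (I − p_1·q_1*)/p_2.
Plugging in: q_1* = (3·12.5/9)² = 17.3611, q_2* = 16.94.

q_1* = 17.3611, q_2* = 16.94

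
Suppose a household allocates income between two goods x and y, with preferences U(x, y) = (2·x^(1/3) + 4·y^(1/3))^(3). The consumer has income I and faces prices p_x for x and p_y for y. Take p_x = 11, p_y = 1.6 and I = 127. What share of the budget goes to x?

share on x = 0.1188

MU_x ∝ 2·x^(-2/3), MU_y ∝ 4·y^(-2/3), so MRS = (1/2)·(y/x)^(2/3) = p_x/p_y.
Solve for the ratio: y/x = [2·p_x/p_y]^(1.5).
Substitute y = (y/x)·x into the budget: x* = I/(p_x + p_y·(y/x)).
Numerically y/x = 50.986365, so x* = 127/(11 + 1.6·50.986365) = 1.3718 and y* = 50.986365·1.3718 = 69.9438.
Expenditure on x: 11·1.3718 = 15.0899; share = 0.1188.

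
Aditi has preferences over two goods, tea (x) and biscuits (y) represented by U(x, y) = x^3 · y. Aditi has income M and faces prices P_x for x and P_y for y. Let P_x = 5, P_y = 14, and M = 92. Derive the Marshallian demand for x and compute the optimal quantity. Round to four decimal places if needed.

x* = 13.8

Tangency: MRS = 3·y/x = P_x/P_y.
So 3·P_y·y = P_x·x; combined with the budget, a share 0.75 of income goes to x.
Demand: x*(P_x,P_y,M) = 0.75·M/P_x and y* = 0.25·M/P_y.
At P_x=5, P_y=14, M=92: x* = 0.75·92/5 = 13.8.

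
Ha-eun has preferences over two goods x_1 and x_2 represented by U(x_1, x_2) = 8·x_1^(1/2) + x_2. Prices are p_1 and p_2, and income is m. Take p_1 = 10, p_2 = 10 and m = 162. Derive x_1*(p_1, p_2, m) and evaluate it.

Utility is quasi-linear in x_2; the FOC for x_1 is 4/√x_1 = p_1/p_2.
Solve: √x_1 = 4·p_2/p_1, so x_1*(p_1,p_2) = (4·p_2/p_1)², and x_2* = (m − p_1·x_1*)/p_2.
Plugging in: x_1* = (4·10/10)² = 16.

x_1* = 16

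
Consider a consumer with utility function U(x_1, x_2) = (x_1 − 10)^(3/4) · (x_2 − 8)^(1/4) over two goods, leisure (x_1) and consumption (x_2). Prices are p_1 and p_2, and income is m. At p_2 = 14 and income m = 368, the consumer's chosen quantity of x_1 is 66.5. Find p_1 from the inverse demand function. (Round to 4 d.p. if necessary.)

This is Cobb-Douglas in (x_1−10, x_2−8): tangency gives 0.75·p_2·(x_2−8) = 0.25·p_1·(x_1−10).
After buying the subsistence bundle (10, 8), a share 0.75 of the remaining income goes to x_1: x_1* = 10 + 0.75·(m − 10p_1 − 8p_2)/p_1.
Set x_1* = 66.5 in the demand function and solve for p_1: p_1 = 3.

p_1 = 3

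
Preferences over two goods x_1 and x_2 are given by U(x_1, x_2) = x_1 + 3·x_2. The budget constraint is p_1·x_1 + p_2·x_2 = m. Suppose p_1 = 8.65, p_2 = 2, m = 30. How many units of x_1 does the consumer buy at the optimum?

x_1* = 0

Perfect substitutes: compare marginal utility per dollar. 1/p_1 vs 3/p_2 → 0.1156 vs 1.5.
x_2 gives more utility per dollar, so spend all income on x_2: x_2* = m/p_2, x_1* = 0.
Numerically: x_1* = 0, x_2* = 15.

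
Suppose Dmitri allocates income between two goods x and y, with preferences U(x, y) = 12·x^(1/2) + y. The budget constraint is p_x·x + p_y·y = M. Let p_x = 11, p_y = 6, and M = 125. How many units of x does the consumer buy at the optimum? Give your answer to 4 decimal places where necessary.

MU_x = 6/√x, MU_y = 1. Tangency: 6/√x = p_x/p_y.
Solve: √x = 6·p_y/p_x, so x*(p_x,p_y) = (6·p_y/p_x)², and y* = (M − p_x·x*)/p_y.
Plugging in: x* = (6·6/11)² = 10.7107.

x* = 10.7107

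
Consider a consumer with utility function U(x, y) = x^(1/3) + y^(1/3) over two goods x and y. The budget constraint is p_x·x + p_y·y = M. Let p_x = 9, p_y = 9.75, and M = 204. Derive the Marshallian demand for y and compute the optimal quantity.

y* = 10.2522

MRS = MU_x/MU_y = (y/x)^(2/3). Set equal to p_x/p_y.
Hence y/x = (p_x/p_y)^(1/(2/3)), i.e. raised to the 1.5 power.
With the ratio pinned down, the budget gives x* = M/(p_x + p_y·(y/x)) and y* = (y/x)·x*.
Numerically y/x = 0.886864, so x* = 204/(9 + 9.75·0.886864) = 11.5601 and y* = 0.886864·11.5601 = 10.2522.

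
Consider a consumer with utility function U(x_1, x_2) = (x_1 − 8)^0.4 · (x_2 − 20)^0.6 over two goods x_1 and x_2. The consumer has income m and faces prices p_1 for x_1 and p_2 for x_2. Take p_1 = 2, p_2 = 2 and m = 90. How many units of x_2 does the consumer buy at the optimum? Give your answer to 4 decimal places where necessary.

MRS = (2/3)·(x_2−20)/(x_1−8). Tangency with p_1/p_2 gives x_2−20 = (3/2)·(p_1/p_2)·(x_1−8).
After buying the subsistence bundle (8, 20), a share 0.4 of the remaining income goes to x_1: x_1* = 8 + 0.4·(m − 8p_1 − 20p_2)/p_1.
Discretionary income = 90 − 8·2 − 20·2 = 34; x_2* = 20 + 0.6·34/2 = 30.2.

x_2* = 30.2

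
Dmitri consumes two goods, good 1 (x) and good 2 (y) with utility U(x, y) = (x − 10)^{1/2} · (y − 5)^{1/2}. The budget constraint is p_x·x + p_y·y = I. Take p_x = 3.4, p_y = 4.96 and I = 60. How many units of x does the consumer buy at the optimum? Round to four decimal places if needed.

x* = 10.1765

This is Cobb-Douglas in (x−10, y−5): tangency gives 0.5·p_y·(y−5) = 0.5·p_x·(x−10).
After buying the subsistence bundle (10, 5), a share 0.5 of the remaining income goes to x: x* = 10 + 0.5·(I − 10p_x − 5p_y)/p_x.
Discretionary income = 60 − 10·3.4 − 5·4.96 = 1.2; x* = 10 + 0.5·1.2/3.4 = 10.1765.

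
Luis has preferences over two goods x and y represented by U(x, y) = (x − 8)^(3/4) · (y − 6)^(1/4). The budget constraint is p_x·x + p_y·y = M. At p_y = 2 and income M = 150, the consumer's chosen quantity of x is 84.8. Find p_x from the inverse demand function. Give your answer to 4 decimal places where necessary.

p_x = 1.25

MRS = 3·(y−6)/(x−8). Tangency with p_x/p_y gives y−6 = (1/3)·(p_x/p_y)·(x−8).
Substituting into the budget: x* = 8 + 0.75·(M − 8·p_x − 6·p_y)/p_x, and y* = 6 + 0.25·(…)/p_y.
Set x* = 84.8 in the demand function and solve for p_x: p_x = 1.25.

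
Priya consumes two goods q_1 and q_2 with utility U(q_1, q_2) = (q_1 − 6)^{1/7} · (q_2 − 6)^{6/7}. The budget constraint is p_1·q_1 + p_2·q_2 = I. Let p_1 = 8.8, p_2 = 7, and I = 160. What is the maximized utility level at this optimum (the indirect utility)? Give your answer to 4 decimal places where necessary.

V = 5.9819

This is Cobb-Douglas in (q_1−6, q_2−6): tangency gives 1/7·p_2·(q_2−6) = 6/7·p_1·(q_1−6).
After buying the subsistence bundle (6, 6), a share 1/7 of the remaining income goes to q_1: q_1* = 6 + 1/7·(I − 6p_1 − 6p_2)/p_1.
Discretionary income = 160 − 6·8.8 − 6·7 = 65.2; q_1* = 6 + 1/7·65.2/8.8 = 7.0584; q_2* = 6 + 6/7·65.2/7 = 13.9837.
Utility at the optimum: U(7.0584, 13.9837) = 5.9819.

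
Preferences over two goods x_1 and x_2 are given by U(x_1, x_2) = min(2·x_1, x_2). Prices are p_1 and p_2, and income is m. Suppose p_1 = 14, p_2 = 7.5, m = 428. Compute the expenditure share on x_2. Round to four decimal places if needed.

share on x_2 = 0.5172

With perfect complements, no substitution: consume in ratio x_1:x_2 = 1:2.
Budget: p_1·x_1 + p_2·2·x_1 = m, so (p_1 + 2·p_2)·x_1 = m.
Demand: x_1*(p_1,p_2,m) = m/(p_1 + 2·p_2), x_2* = 2·m/(p_1 + 2·p_2).
Here 14 + 2·7.5 = 29, giving x_1* = 14.7586 and x_2* = 29.5172.
Expenditure on x_2: 7.5·29.5172 = 221.3793; share = 0.5172.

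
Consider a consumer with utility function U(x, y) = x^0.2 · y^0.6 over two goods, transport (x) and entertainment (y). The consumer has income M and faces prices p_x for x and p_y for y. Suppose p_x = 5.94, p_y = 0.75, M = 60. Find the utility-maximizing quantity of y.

y* = 60

MU_x/MU_y = (0.2·y)/(0.6·x); tangency sets this equal to p_x/p_y.
Rearranging, p_y·y = 3·p_x·x. Substituting into the budget gives p_x·x·(1 + 3) = M.
Demand: x*(p_x,p_y,M) = 0.25·M/p_x and y* = 0.75·M/p_y.
At p_x=5.94, p_y=0.75, M=60: y* = 0.75·60/0.75 = 60.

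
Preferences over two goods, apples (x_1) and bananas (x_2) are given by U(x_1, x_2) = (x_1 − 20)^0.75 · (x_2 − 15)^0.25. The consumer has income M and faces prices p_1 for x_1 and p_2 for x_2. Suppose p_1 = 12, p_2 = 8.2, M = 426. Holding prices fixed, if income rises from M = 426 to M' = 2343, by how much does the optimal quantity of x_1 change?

Discretionary income = 426 − 20·12 − 15·8.2 = 63; x_1* = 20 + 0.75·63/12 = 23.9375.
At M' = 2343: x_1* = 143.75. Change: 143.75 − 23.9375 = 119.8125.

Δx_1* = 119.8125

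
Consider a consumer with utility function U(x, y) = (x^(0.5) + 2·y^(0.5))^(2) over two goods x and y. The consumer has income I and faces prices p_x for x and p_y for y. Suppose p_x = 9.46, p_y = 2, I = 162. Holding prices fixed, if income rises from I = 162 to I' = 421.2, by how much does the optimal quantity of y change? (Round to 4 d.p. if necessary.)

MU_x ∝ x^(-0.5), MU_y ∝ 2·y^(-0.5), so MRS = (1/2)·(y/x)^(0.5) = p_x/p_y.
Hence y/x = (2·p_x/p_y)^(1/(0.5)), i.e. raised to the 2 power.
With the ratio pinned down, the budget gives x* = I/(p_x + p_y·(y/x)) and y* = (y/x)·x*.
Numerically y/x = 89.4916, so x* = 162/(9.46 + 2·89.4916) = 0.8597 and y* = 89.4916·0.8597 = 76.9337.
At I' = 421.2: y* = 200.0277. Change: 200.0277 − 76.9337 = 123.094.

Δy* = 123.094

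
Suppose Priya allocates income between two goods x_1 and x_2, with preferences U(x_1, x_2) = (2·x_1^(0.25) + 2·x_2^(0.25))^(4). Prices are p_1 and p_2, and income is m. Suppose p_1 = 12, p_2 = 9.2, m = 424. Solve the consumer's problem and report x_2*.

x_2* = 24.0633

MU_x_1 ∝ 2·x_1^(-0.75), MU_x_2 ∝ 2·x_2^(-0.75), so MRS = (x_2/x_1)^(0.75) = p_1/p_2.
Hence x_2/x_1 = (p_1/p_2)^(1/(0.75)), i.e. raised to the 4/3 power.
With the ratio pinned down, the budget gives x_1* = m/(p_1 + p_2·(x_2/x_1)) and x_2* = (x_2/x_1)·x_1*.
Numerically x_2/x_1 = 1.425141, so x_1* = 424/(12 + 9.2·1.425141) = 16.8848 and x_2* = 1.425141·16.8848 = 24.0633.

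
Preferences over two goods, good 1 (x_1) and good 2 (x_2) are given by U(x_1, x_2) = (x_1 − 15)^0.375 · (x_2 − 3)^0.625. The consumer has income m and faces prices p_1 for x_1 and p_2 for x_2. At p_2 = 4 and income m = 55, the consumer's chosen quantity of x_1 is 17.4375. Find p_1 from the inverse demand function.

MRS = (3/5)·(x_2−3)/(x_1−15). Tangency with p_1/p_2 gives x_2−3 = (5/3)·(p_1/p_2)·(x_1−15).
Substituting into the budget: x_1* = 15 + 0.375·(m − 15·p_1 − 3·p_2)/p_1, and x_2* = 3 + 0.625·(…)/p_2.
Set x_1* = 17.4375 in the demand function and solve for p_1: p_1 = 2.

p_1 = 2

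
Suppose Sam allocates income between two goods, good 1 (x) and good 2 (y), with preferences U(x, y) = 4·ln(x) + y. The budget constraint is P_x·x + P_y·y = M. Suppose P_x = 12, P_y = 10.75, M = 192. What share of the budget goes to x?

Set MRS = P_x/P_y: (4/x)/1 = P_x/P_y.
So x*(P_x,P_y) = 4·P_y/P_x, independent of income; and y* = (M − 4·P_y)/P_y.
At the given prices: x* = 4·10.75/12 = 3.5833, and y* = 13.8605.
Expenditure on x: 12·3.5833 = 43; share = 0.224.

share on x = 0.224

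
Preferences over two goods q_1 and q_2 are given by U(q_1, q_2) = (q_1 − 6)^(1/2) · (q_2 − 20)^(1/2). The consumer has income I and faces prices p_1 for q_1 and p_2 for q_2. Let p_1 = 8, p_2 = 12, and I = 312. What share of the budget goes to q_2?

MRS = (q_2−20)/(q_1−6). Tangency with p_1/p_2 gives q_2−20 = (p_1/p_2)·(q_1−6).
Substituting into the budget: q_1* = 6 + 0.5·(I − 6·p_1 − 20·p_2)/p_1, and q_2* = 20 + 0.5·(…)/p_2.
Discretionary income = 312 − 6·8 − 20·12 = 24; q_1* = 6 + 0.5·24/8 = 7.5; q_2* = 20 + 0.5·24/12 = 21.
Expenditure on q_2: 12·21 = 252; share = 0.8077.

share on q_2 = 0.8077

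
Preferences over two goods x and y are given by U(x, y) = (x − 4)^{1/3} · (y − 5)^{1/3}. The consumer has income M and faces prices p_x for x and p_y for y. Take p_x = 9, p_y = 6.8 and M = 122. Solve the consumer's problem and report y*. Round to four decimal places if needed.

y* = 8.8235

MRS = (y−5)/(x−4). Tangency with p_x/p_y gives y−5 = (p_x/p_y)·(x−4).
After buying the subsistence bundle (4, 5), a share 0.5 of the remaining income goes to x: x* = 4 + 0.5·(M − 4p_x − 5p_y)/p_x.
Discretionary income = 122 − 4·9 − 5·6.8 = 52; y* = 5 + 0.5·52/6.8 = 8.8235.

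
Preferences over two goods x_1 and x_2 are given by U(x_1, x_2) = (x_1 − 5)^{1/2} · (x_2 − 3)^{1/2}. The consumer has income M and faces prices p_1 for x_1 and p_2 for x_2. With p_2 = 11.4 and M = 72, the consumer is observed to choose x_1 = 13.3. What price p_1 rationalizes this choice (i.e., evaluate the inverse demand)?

This is Cobb-Douglas in (x_1−5, x_2−3): tangency gives 0.5·p_2·(x_2−3) = 0.5·p_1·(x_1−5).
Substituting into the budget: x_1* = 5 + 0.5·(M − 5·p_1 − 3·p_2)/p_1, and x_2* = 3 + 0.5·(…)/p_2.
Set x_1* = 13.3 in the demand function and solve for p_1: p_1 = 1.75.

p_1 = 1.75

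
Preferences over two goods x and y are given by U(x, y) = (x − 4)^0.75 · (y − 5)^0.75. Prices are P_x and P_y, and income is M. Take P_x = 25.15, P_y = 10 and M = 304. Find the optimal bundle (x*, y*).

x* = 7.0497, y* = 12.67

MRS = (y−5)/(x−4). Tangency with P_x/P_y gives y−5 = (P_x/P_y)·(x−4).
Substituting into the budget: x* = 4 + 0.5·(M − 4·P_x − 5·P_y)/P_x, and y* = 5 + 0.5·(…)/P_y.
Discretionary income = 304 − 4·25.15 − 5·10 = 153.4; x* = 4 + 0.5·153.4/25.15 = 7.0497; y* = 5 + 0.5·153.4/10 = 12.67.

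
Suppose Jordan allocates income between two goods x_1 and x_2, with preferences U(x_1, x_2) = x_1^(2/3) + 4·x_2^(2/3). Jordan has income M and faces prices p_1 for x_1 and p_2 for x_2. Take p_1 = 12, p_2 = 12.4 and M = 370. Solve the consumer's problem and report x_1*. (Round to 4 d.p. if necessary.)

x_1* = 0.506

From the CES first-order condition, (1/4)·(x_2/x_1)^(1/3) = p_1/p_2.
Hence x_2/x_1 = (4·p_1/p_2)^(1/(1/3)), i.e. raised to the 3 power.
With the ratio pinned down, the budget gives x_1* = M/(p_1 + p_2·(x_2/x_1)) and x_2* = (x_2/x_1)·x_1*.
Numerically x_2/x_1 = 58.004095, so x_1* = 370/(12 + 12.4·58.004095) = 0.506.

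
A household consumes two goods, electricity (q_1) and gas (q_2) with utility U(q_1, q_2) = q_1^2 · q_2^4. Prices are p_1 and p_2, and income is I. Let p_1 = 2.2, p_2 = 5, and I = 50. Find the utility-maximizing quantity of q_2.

Demand: q_1*(p_1,p_2,I) = 1/3·I/p_1 and q_2* = 2/3·I/p_2.
At p_1=2.2, p_2=5, I=50: q_2* = 2/3·50/5 = 6.6667.

q_2* = 6.6667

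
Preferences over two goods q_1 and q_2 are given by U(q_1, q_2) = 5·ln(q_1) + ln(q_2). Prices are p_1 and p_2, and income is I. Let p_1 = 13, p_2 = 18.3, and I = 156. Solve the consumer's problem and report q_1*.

q_1* = 10

Tangency: MRS = 5·q_2/q_1 = p_1/p_2.
So 5·p_2·q_2 = p_1·q_1; combined with the budget, a share 5/6 of income goes to q_1.
Demand: q_1*(p_1,p_2,I) = 5/6·I/p_1 and q_2* = 1/6·I/p_2.
At p_1=13, p_2=18.3, I=156: q_1* = 5/6·156/13 = 10.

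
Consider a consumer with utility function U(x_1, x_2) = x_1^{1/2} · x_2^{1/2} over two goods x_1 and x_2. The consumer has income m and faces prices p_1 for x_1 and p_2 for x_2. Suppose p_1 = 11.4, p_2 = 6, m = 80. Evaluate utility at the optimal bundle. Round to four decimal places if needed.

The MRS is x_2/x_1. Set MRS = p_1/p_2.
So 0.5·p_2·x_2 = 0.5·p_1·x_1; combined with the budget, a share 0.5 of income goes to x_1.
Demand: x_1*(p_1,p_2,m) = 0.5·m/p_1 and x_2* = 0.5·m/p_2.
At p_1=11.4, p_2=6, m=80: x_1* = 0.5·80/11.4 = 3.5088, x_2* = 6.6667.
Utility at the optimum: U(3.5088, 6.6667) = 4.8365.

V = 4.8365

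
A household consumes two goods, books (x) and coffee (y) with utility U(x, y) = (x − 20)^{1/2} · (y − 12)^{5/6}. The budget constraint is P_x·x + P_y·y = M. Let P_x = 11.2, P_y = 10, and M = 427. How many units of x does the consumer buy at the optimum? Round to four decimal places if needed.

This is Cobb-Douglas in (x−20, y−12): tangency gives 0.5·P_y·(y−12) = 5/6·P_x·(x−20).
Substituting into the budget: x* = 20 + 0.375·(M − 20·P_x − 12·P_y)/P_x, and y* = 12 + 0.625·(…)/P_y.
Discretionary income = 427 − 20·11.2 − 12·10 = 83; x* = 20 + 0.375·83/11.2 = 22.779.

x* = 22.779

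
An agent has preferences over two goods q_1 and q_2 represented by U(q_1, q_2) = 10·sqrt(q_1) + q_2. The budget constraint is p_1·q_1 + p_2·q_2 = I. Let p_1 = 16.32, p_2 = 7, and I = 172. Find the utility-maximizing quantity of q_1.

MU_q_1 = 5/√q_1, MU_q_2 = 1. Tangency: 5/√q_1 = p_1/p_2.
Thus q_1* = (5·p_2/p_1)² — independent of I — with the rest of income spent on q_2.
Plugging in: q_1* = (5·7/16.32)² = 4.5993.

q_1* = 4.5993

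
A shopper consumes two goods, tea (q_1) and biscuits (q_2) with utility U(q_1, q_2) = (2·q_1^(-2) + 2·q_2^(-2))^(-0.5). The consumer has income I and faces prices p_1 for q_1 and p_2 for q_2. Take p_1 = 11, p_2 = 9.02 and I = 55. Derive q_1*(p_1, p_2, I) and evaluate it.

q_1* = 2.6651

MU_q_1 ∝ 2·q_1^(-3), MU_q_2 ∝ 2·q_2^(-3), so MRS = (q_2/q_1)^(3) = p_1/p_2.
Solve for the ratio: q_2/q_1 = [p_1/p_2]^(1/3).
With the ratio pinned down, the budget gives q_1* = I/(p_1 + p_2·(q_2/q_1)) and q_2* = (q_2/q_1)·q_1*.
Numerically q_2/q_1 = 1.068387, so q_1* = 55/(11 + 9.02·1.068387) = 2.6651.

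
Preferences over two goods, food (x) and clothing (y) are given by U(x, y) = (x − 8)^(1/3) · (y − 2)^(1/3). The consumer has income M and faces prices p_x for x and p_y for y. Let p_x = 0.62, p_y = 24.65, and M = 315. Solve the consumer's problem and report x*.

x* = 218.2742

This is Cobb-Douglas in (x−8, y−2): tangency gives 1/3·p_y·(y−2) = 1/3·p_x·(x−8).
After buying the subsistence bundle (8, 2), a share 0.5 of the remaining income goes to x: x* = 8 + 0.5·(M − 8p_x − 2p_y)/p_x.
Discretionary income = 315 − 8·0.62 − 2·24.65 = 260.74; x* = 8 + 0.5·260.74/0.62 = 218.2742.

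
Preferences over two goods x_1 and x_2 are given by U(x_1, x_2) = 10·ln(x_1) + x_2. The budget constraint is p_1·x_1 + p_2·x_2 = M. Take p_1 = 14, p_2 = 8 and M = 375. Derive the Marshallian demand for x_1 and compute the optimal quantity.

So x_1*(p_1,p_2) = 10·p_2/p_1, independent of income; and x_2* = (M − 10·p_2)/p_2.
At the given prices: x_1* = 10·8/14 = 5.7143.

x_1* = 5.7143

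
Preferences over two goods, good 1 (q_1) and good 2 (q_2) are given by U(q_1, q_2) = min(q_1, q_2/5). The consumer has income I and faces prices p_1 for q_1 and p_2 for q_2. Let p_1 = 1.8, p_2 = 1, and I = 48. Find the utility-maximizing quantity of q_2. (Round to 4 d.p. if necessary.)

Leontief preferences: the optimum is at the kink where q_1/1 = q_2/5, i.e. q_2 = 5·q_1.
Budget: p_1·q_1 + p_2·5·q_1 = I, so (p_1 + 5·p_2)·q_1 = I.
Demand: q_1*(p_1,p_2,I) = I/(p_1 + 5·p_2), q_2* = 5·I/(p_1 + 5·p_2).
Here 1.8 + 5·1 = 6.8, giving q_2* = 35.2941.

q_2* = 35.2941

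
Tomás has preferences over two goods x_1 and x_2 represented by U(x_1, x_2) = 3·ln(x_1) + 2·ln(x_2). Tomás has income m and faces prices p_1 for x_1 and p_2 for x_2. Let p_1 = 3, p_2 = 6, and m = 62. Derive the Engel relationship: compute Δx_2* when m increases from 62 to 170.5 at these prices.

The MRS is (3/2)·x_2/x_1. Set MRS = p_1/p_2.
So 3·p_2·x_2 = 2·p_1·x_1; combined with the budget, a share 0.6 of income goes to x_1.
Demand: x_1*(p_1,p_2,m) = 0.6·m/p_1 and x_2* = 0.4·m/p_2.
At p_1=3, p_2=6, m=62: x_2* = 0.4·62/6 = 4.1333.
At m' = 170.5: x_2* = 11.3667. Change: 11.3667 − 4.1333 = 7.2333.

Δx_2* = 7.2333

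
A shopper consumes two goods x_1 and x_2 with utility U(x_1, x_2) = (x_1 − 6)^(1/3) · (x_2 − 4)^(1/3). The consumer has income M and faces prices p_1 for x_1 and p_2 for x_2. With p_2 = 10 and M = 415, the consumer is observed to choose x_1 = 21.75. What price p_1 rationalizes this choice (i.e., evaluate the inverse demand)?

MRS = (x_2−4)/(x_1−6). Tangency with p_1/p_2 gives x_2−4 = (p_1/p_2)·(x_1−6).
Substituting into the budget: x_1* = 6 + 0.5·(M − 6·p_1 − 4·p_2)/p_1, and x_2* = 4 + 0.5·(…)/p_2.
Set x_1* = 21.75 in the demand function and solve for p_1: p_1 = 10.

p_1 = 10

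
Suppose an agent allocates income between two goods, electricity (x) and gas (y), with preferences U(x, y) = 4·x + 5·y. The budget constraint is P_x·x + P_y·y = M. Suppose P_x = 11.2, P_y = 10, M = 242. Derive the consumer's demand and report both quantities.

Linear utility — the consumer picks whichever good has higher MU/price: 4/11.2 = 0.3571 vs 5/10 = 0.5.
y gives more utility per dollar, so spend all income on y: y* = M/P_y, x* = 0.
Numerically: x* = 0, y* = 24.2.

x* = 0, y* = 24.2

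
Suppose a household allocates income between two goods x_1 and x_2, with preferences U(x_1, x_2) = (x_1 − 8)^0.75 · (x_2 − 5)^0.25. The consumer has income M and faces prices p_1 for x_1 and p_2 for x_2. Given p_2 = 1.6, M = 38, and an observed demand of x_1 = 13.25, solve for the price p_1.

MRS = 3·(x_2−5)/(x_1−8). Tangency with p_1/p_2 gives x_2−5 = (1/3)·(p_1/p_2)·(x_1−8).
Substituting into the budget: x_1* = 8 + 0.75·(M − 8·p_1 − 5·p_2)/p_1, and x_2* = 5 + 0.25·(…)/p_2.
Set x_1* = 13.25 in the demand function and solve for p_1: p_1 = 2.

p_1 = 2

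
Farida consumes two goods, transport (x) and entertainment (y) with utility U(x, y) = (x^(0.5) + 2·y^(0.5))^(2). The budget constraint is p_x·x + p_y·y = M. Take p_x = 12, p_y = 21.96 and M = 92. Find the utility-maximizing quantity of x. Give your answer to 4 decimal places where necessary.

x* = 2.4065

MRS = MU_x/MU_y = (1/2)·(y/x)^(0.5). Set equal to p_x/p_y.
Solve for the ratio: y/x = [2·p_x/p_y]^(2).
Substitute y = (y/x)·x into the budget: x* = M/(p_x + p_y·(y/x)).
Numerically y/x = 1.194422, so x* = 92/(12 + 21.96·1.194422) = 2.4065.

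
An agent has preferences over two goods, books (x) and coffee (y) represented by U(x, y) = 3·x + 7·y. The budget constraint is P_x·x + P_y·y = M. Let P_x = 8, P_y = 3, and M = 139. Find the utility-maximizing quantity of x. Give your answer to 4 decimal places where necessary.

x* = 0

Linear utility — the consumer picks whichever good has higher MU/price: 3/8 = 0.375 vs 7/3 = 2.3333.
y gives more utility per dollar, so spend all income on y: y* = M/P_y, x* = 0.
Numerically: x* = 0, y* = 46.3333.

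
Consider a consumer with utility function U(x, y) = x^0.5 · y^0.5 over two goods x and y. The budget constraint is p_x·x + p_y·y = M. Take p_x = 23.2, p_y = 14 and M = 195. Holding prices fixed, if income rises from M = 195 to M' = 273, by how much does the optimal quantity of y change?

Δy* = 2.7857

MU_x/MU_y = (0.5·y)/(0.5·x); tangency sets this equal to p_x/p_y.
So 0.5·p_y·y = 0.5·p_x·x; combined with the budget, a share 0.5 of income goes to x.
Demand: x*(p_x,p_y,M) = 0.5·M/p_x and y* = 0.5·M/p_y.
At p_x=23.2, p_y=14, M=195: y* = 0.5·195/14 = 6.9643.
At M' = 273: y* = 9.75. Change: 9.75 − 6.9643 = 2.7857.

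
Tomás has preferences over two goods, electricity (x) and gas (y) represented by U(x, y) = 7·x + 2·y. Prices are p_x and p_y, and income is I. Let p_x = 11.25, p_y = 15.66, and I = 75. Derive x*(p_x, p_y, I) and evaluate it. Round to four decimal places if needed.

Linear utility — the consumer picks whichever good has higher MU/price: 7/11.25 = 0.6222 vs 2/15.66 = 0.1277.
x gives more utility per dollar, so spend all income on x: x* = I/p_x, y* = 0.
Numerically: x* = 6.6667, y* = 0.

x* = 6.6667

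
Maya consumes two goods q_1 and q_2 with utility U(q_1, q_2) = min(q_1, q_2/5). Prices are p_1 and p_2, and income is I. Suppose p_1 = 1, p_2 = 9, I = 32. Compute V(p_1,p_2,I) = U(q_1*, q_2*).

V = 0.6957

Demand: q_1*(p_1,p_2,I) = I/(p_1 + 5·p_2), q_2* = 5·I/(p_1 + 5·p_2).
Here 1 + 5·9 = 46, giving q_1* = 0.6957 and q_2* = 3.4783.
Utility at the optimum: U(0.6957, 3.4783) = 0.6957.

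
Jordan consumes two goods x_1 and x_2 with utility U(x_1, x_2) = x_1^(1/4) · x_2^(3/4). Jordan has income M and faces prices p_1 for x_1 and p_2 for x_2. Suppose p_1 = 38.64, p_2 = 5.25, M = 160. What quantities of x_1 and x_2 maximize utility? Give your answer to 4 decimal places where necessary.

MU_x_1/MU_x_2 = (0.25·x_2)/(0.75·x_1); tangency sets this equal to p_1/p_2.
So 0.25·p_2·x_2 = 0.75·p_1·x_1; combined with the budget, a share 0.25 of income goes to x_1.
Demand: x_1*(p_1,p_2,M) = 0.25·M/p_1 and x_2* = 0.75·M/p_2.
At p_1=38.64, p_2=5.25, M=160: x_1* = 0.25·160/38.64 = 1.0352, x_2* = 22.8571.

x_1* = 1.0352, x_2* = 22.8571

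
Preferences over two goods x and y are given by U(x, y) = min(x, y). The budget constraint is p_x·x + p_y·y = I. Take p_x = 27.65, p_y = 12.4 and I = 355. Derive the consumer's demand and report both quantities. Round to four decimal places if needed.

With perfect complements, no substitution: consume in ratio x:y = 1:1.
Budget: p_x·x + p_y·x = I, so (p_x + p_y)·x = I.
Demand: x*(p_x,p_y,I) = I/(p_x + p_y), y* = I/(p_x + p_y).
Here 27.65 + 12.4 = 40.05, giving x* = 8.8639 and y* = 8.8639.

x* = 8.8639, y* = 8.8639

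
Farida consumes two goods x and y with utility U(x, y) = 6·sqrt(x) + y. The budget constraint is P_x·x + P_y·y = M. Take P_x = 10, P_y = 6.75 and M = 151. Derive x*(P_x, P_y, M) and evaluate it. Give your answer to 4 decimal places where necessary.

Utility is quasi-linear in y; the FOC for x is 3/√x = P_x/P_y.
Thus x* = (3·P_y/P_x)² — independent of M — with the rest of income spent on y.
Plugging in: x* = (3·6.75/10)² = 4.1006.

x* = 4.1006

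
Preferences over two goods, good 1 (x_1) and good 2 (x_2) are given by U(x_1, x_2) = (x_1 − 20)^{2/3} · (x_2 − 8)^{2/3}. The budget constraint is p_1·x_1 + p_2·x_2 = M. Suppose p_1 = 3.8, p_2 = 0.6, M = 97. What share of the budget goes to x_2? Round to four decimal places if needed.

MRS = (x_2−8)/(x_1−20). Tangency with p_1/p_2 gives x_2−8 = (p_1/p_2)·(x_1−20).
After buying the subsistence bundle (20, 8), a share 0.5 of the remaining income goes to x_1: x_1* = 20 + 0.5·(M − 20p_1 − 8p_2)/p_1.
Discretionary income = 97 − 20·3.8 − 8·0.6 = 16.2; x_1* = 20 + 0.5·16.2/3.8 = 22.1316; x_2* = 8 + 0.5·16.2/0.6 = 21.5.
Expenditure on x_2: 0.6·21.5 = 12.9; share = 0.133.

share on x_2 = 0.133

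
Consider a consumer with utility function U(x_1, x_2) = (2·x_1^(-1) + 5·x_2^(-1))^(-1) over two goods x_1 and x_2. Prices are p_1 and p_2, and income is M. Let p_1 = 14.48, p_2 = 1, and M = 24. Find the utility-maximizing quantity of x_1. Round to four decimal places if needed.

MU_x_1 ∝ 2·x_1^(-2), MU_x_2 ∝ 5·x_2^(-2), so MRS = (2/5)·(x_2/x_1)^(2) = p_1/p_2.
Solve for the ratio: x_2/x_1 = [(5/2)·p_1/p_2]^(0.5).
Substitute x_2 = (x_2/x_1)·x_1 into the budget: x_1* = M/(p_1 + p_2·(x_2/x_1)).
Numerically x_2/x_1 = 6.016644, so x_1* = 24/(14.48 + 1·6.016644) = 1.1709.

x_1* = 1.1709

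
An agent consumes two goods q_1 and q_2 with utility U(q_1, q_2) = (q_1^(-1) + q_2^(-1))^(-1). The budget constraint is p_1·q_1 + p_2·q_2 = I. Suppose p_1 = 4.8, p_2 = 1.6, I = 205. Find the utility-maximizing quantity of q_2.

MU_q_1 ∝ q_1^(-2), MU_q_2 ∝ q_2^(-2), so MRS = (q_2/q_1)^(2) = p_1/p_2.
Solve for the ratio: q_2/q_1 = [p_1/p_2]^(0.5).
Substitute q_2 = (q_2/q_1)·q_1 into the budget: q_1* = I/(p_1 + p_2·(q_2/q_1)).
Numerically q_2/q_1 = 1.732051, so q_1* = 205/(4.8 + 1.6·1.732051) = 27.076 and q_2* = 1.732051·27.076 = 46.897.

q_2* = 46.897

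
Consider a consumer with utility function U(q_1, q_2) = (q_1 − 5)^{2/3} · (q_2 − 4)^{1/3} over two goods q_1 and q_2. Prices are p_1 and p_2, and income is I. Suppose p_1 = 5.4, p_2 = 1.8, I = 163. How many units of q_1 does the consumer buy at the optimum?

MRS = 2·(q_2−4)/(q_1−5). Tangency with p_1/p_2 gives q_2−4 = (1/2)·(p_1/p_2)·(q_1−5).
After buying the subsistence bundle (5, 4), a share 2/3 of the remaining income goes to q_1: q_1* = 5 + 2/3·(I − 5p_1 − 4p_2)/p_1.
Discretionary income = 163 − 5·5.4 − 4·1.8 = 128.8; q_1* = 5 + 2/3·128.8/5.4 = 20.9012.

q_1* = 20.9012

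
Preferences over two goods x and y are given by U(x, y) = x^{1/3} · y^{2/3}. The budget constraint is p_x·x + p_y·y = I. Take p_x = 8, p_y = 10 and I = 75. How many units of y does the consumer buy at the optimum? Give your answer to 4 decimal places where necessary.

y* = 5

Demand: x*(p_x,p_y,I) = 1/3·I/p_x and y* = 2/3·I/p_y.
At p_x=8, p_y=10, I=75: y* = 2/3·75/10 = 5.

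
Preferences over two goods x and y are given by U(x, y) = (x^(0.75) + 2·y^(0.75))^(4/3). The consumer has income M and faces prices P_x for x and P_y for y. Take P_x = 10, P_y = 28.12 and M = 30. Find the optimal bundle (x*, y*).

Substitute y = (y/x)·x into the budget: x* = M/(P_x + P_y·(y/x)).
Numerically y/x = 0.255893, so x* = 30/(10 + 28.12·0.255893) = 1.7446 and y* = 0.255893·1.7446 = 0.4464.

x* = 1.7446, y* = 0.4464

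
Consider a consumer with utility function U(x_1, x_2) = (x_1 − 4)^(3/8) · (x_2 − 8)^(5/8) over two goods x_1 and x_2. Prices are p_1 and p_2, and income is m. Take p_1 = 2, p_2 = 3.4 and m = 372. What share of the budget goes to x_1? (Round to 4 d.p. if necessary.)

share on x_1 = 0.361

MRS = (3/5)·(x_2−8)/(x_1−4). Tangency with p_1/p_2 gives x_2−8 = (5/3)·(p_1/p_2)·(x_1−4).
Substituting into the budget: x_1* = 4 + 0.375·(m − 4·p_1 − 8·p_2)/p_1, and x_2* = 8 + 0.625·(…)/p_2.
Discretionary income = 372 − 4·2 − 8·3.4 = 336.8; x_1* = 4 + 0.375·336.8/2 = 67.15; x_2* = 8 + 0.625·336.8/3.4 = 69.9118.
Expenditure on x_1: 2·67.15 = 134.3; share = 0.361.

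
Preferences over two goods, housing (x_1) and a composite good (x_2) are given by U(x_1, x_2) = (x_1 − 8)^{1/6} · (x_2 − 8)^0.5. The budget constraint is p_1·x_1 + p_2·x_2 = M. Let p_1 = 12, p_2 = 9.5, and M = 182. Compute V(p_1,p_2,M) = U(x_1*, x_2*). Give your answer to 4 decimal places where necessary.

V = 0.6841

After buying the subsistence bundle (8, 8), a share 0.25 of the remaining income goes to x_1: x_1* = 8 + 0.25·(M − 8p_1 − 8p_2)/p_1.
Discretionary income = 182 − 8·12 − 8·9.5 = 10; x_1* = 8 + 0.25·10/12 = 8.2083; x_2* = 8 + 0.75·10/9.5 = 8.7895.
Utility at the optimum: U(8.2083, 8.7895) = 0.6841.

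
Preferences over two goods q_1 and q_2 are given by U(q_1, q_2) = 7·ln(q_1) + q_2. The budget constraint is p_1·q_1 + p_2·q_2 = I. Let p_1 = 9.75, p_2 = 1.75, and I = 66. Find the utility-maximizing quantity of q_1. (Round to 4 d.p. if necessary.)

Set MRS = p_1/p_2: (7/q_1)/1 = p_1/p_2.
So q_1*(p_1,p_2) = 7·p_2/p_1, independent of income; and q_2* = (I − 7·p_2)/p_2.
At the given prices: q_1* = 7·1.75/9.75 = 1.2564.

q_1* = 1.2564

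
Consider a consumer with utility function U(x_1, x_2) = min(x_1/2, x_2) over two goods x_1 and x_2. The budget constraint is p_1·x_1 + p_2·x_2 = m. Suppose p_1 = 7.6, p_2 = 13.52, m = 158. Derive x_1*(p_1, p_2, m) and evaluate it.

x_1* = 11.0028

Leontief preferences: the optimum is at the kink where x_1/2 = x_2/1, i.e. x_2 = (1/2)·x_1.
Budget: p_1·x_1 + p_2·(1/2)·x_1 = m, so (2·p_1 + p_2)·x_1 = 2·m.
Demand: x_1*(p_1,p_2,m) = 2·m/(2·p_1 + p_2), x_2* = m/(2·p_1 + p_2).
Here 2·7.6 + 13.52 = 28.72, giving x_1* = 11.0028.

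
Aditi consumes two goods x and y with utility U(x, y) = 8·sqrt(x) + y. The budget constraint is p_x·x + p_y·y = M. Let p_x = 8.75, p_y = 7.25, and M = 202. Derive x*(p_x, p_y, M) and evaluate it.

x* = 10.9845

Utility is quasi-linear in y; the FOC for x is 4/√x = p_x/p_y.
Solve: √x = 4·p_y/p_x, so x*(p_x,p_y) = (4·p_y/p_x)², and y* = (M − p_x·x*)/p_y.
Plugging in: x* = (4·7.25/8.75)² = 10.9845.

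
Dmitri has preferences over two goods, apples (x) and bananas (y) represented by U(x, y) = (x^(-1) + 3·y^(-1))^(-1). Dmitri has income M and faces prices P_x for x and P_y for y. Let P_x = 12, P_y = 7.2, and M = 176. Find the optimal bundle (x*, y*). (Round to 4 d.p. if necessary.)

MRS = MU_x/MU_y = (1/3)·(y/x)^(2). Set equal to P_x/P_y.
Hence y/x = (3·P_x/P_y)^(1/(2)), i.e. raised to the 0.5 power.
With the ratio pinned down, the budget gives x* = M/(P_x + P_y·(y/x)) and y* = (y/x)·x*.
Numerically y/x = 2.236068, so x* = 176/(12 + 7.2·2.236068) = 6.2634 and y* = 2.236068·6.2634 = 14.0054.

x* = 6.2634, y* = 14.0054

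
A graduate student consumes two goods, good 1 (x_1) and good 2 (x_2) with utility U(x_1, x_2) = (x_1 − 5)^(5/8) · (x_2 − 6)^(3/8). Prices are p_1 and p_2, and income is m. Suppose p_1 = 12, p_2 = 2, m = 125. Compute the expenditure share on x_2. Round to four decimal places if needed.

share on x_2 = 0.255

After buying the subsistence bundle (5, 6), a share 0.625 of the remaining income goes to x_1: x_1* = 5 + 0.625·(m − 5p_1 − 6p_2)/p_1.
Discretionary income = 125 − 5·12 − 6·2 = 53; x_1* = 5 + 0.625·53/12 = 7.7604; x_2* = 6 + 0.375·53/2 = 15.9375.
Expenditure on x_2: 2·15.9375 = 31.875; share = 0.255.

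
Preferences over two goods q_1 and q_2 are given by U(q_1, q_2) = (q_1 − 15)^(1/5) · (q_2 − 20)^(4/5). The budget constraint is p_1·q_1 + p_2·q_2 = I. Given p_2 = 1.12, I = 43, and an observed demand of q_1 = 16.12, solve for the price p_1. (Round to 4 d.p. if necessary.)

p_1 = 1

This is Cobb-Douglas in (q_1−15, q_2−20): tangency gives 0.2·p_2·(q_2−20) = 0.8·p_1·(q_1−15).
After buying the subsistence bundle (15, 20), a share 0.2 of the remaining income goes to q_1: q_1* = 15 + 0.2·(I − 15p_1 − 20p_2)/p_1.
Set q_1* = 16.12 in the demand function and solve for p_1: p_1 = 1.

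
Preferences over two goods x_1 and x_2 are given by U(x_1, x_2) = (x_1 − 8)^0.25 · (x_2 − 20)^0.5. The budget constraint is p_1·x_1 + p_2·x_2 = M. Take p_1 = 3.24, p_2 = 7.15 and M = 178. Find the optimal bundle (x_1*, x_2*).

x_1* = 8.9342, x_2* = 20.8466

After buying the subsistence bundle (8, 20), a share 1/3 of the remaining income goes to x_1: x_1* = 8 + 1/3·(M − 8p_1 − 20p_2)/p_1.
Discretionary income = 178 − 8·3.24 − 20·7.15 = 9.08; x_1* = 8 + 1/3·9.08/3.24 = 8.9342; x_2* = 20 + 2/3·9.08/7.15 = 20.8466.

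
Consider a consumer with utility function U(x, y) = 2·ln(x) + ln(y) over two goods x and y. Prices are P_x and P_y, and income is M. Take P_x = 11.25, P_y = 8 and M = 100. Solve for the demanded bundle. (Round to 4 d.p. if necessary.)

Tangency: MRS = 2·y/x = P_x/P_y.
So 2·P_y·y = P_x·x; combined with the budget, a share 2/3 of income goes to x.
Demand: x*(P_x,P_y,M) = 2/3·M/P_x and y* = 1/3·M/P_y.
At P_x=11.25, P_y=8, M=100: x* = 2/3·100/11.25 = 5.9259, y* = 4.1667.

x* = 5.9259, y* = 4.1667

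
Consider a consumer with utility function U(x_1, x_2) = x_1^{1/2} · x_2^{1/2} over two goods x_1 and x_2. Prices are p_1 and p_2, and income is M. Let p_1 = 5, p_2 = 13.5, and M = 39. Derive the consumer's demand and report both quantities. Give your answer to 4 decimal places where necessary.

x_1* = 3.9, x_2* = 1.4444

The MRS is x_2/x_1. Set MRS = p_1/p_2.
So 0.5·p_2·x_2 = 0.5·p_1·x_1; combined with the budget, a share 0.5 of income goes to x_1.
Demand: x_1*(p_1,p_2,M) = 0.5·M/p_1 and x_2* = 0.5·M/p_2.
At p_1=5, p_2=13.5, M=39: x_1* = 0.5·39/5 = 3.9, x_2* = 1.4444.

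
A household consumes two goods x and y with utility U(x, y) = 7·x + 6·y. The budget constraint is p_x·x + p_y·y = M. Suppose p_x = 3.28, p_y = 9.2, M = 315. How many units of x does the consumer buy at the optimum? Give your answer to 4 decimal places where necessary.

x* = 96.0366

Linear utility — the consumer picks whichever good has higher MU/price: 7/3.28 = 2.1341 vs 6/9.2 = 0.6522.
x gives more utility per dollar, so spend all income on x: x* = M/p_x, y* = 0.
Numerically: x* = 96.0366, y* = 0.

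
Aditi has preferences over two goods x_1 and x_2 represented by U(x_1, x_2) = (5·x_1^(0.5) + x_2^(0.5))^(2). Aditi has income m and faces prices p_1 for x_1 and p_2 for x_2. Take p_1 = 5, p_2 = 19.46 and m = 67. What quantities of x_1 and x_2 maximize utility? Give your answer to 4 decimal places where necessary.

MRS = MU_x_1/MU_x_2 = 5·(x_2/x_1)^(0.5). Set equal to p_1/p_2.
Solve for the ratio: x_2/x_1 = [(1/5)·p_1/p_2]^(2).
Substitute x_2 = (x_2/x_1)·x_1 into the budget: x_1* = m/(p_1 + p_2·(x_2/x_1)).
Numerically x_2/x_1 = 0.002641, so x_1* = 67/(5 + 19.46·0.002641) = 13.2637 and x_2* = 0.002641·13.2637 = 0.035.

x_1* = 13.2637, x_2* = 0.035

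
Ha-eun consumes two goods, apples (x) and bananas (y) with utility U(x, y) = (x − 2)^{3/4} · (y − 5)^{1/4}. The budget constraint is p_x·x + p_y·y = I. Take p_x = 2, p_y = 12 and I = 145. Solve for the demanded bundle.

Let x' = x−2, y' = y−5. MRS = 3·y'/x' = p_x/p_y.
After buying the subsistence bundle (2, 5), a share 0.75 of the remaining income goes to x: x* = 2 + 0.75·(I − 2p_x − 5p_y)/p_x.
Discretionary income = 145 − 2·2 − 5·12 = 81; x* = 2 + 0.75·81/2 = 32.375; y* = 5 + 0.25·81/12 = 6.6875.

x* = 32.375, y* = 6.6875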